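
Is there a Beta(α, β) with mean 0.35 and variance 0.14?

The Beta variance bound is σ² < μ(1−μ).
Here μ(1−μ) = 0.35×0.65 = 0.2275, and 0.14 < 0.2275.

Yes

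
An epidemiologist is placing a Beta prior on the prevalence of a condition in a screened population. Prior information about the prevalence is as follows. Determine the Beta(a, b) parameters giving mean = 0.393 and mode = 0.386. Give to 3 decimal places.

a = 12.801, b = 19.771

With s = a+b: μ = a/s and mode = (a−1)/(s−2). Eliminating a = μs,
μs − 1 = m(s−2) ⇒ s(μ−m) = 1−2m ⇒ s = 0.228/0.007 = 32.5714.
So a = μs = 12.801, b = (1−μ)s = 19.771.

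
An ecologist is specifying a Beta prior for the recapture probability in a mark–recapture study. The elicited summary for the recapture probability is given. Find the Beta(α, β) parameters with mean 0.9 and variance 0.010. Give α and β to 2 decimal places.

α = 7.20, β = 0.80

By moment matching, α+β = μ(1−μ)/σ² − 1 = (0.9·0.1)/0.010 − 1 = 9.0000 − 1 = 8.0000.
Since α/(α+β) = μ, α = 0.9·8.0000 = 7.20 and β = 0.1·8.0000 = 0.80.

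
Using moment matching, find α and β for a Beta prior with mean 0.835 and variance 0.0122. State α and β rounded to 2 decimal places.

Write ν = α+β; then α = μν and Var = μ(1−μ)/(ν+1).
ν = μ(1−μ)/Var − 1 = 0.137775/0.0122 − 1 = 10.2930.
α = 0.835·10.2930 = 8.59, β = 0.165·10.2930 = 1.70.

α = 8.59, β = 1.70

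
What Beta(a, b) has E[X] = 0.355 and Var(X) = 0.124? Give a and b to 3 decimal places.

Let s = a+b. The Beta variance is μ(1−μ)/(s+1).
So s+1 = μ(1−μ)/σ² = (0.355×0.645)/0.124 = 0.228975/0.124 = 1.8466, giving s = 0.8466.
Then a = μs = 0.355×0.8466 = 0.301 and b = (1−μ)s = 0.645×0.8466 = 0.546.

a = 0.301, b = 0.546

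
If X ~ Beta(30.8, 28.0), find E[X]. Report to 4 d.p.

0.5238

The Beta mean is α/(α+β) = 30.8/(30.8+28.0) = 0.5238.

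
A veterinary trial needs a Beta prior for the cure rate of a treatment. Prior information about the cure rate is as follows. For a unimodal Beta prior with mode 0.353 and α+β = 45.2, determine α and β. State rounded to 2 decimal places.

For α,β>1 the mode is (α−1)/(α+β−2), so α = mode·(κ−2)+1 = 0.353×43.2+1 = 16.25.
And β = (1−mode)·(κ−2)+1 = 0.647×43.2+1 = 28.95.

α = 16.25, β = 28.95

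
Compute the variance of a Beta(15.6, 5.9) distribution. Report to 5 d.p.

α+β = 21.5 and αβ = 92.04, so Var = αβ/[(α+β)²(α+β+1)] = 92.04/10400.625 = 0.00885.

0.00885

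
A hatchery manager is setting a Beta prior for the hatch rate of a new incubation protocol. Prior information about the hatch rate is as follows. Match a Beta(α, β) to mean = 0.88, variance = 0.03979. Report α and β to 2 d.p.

Write ν = α+β; then α = μν and Var = μ(1−μ)/(ν+1).
ν = μ(1−μ)/Var − 1 = 0.1056/0.03979 − 1 = 1.6539.
α = 0.88·1.6539 = 1.46, β = 0.12·1.6539 = 0.20.

α = 1.46, β = 0.20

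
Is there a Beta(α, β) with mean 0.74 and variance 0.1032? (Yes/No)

Yes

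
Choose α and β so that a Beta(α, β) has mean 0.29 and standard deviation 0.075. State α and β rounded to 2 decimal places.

α = 10.33, β = 25.28

First σ² = 0.005625. Setting α = μn, β = (1−μ)n with n = α+β,
μ(1−μ)/(n+1) = 0.005625 ⇒ n+1 = 0.2059/0.005625 = 36.6044 ⇒ n = 35.6044.
Hence α = 0.29×35.6044 = 10.33, β = 0.71×35.6044 = 25.28.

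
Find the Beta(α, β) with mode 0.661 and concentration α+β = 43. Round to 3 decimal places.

α = 28.101, β = 14.899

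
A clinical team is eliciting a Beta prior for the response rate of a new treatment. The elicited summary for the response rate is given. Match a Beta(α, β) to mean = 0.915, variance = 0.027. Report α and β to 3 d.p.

By moment matching, α+β = μ(1−μ)/σ² − 1 = (0.915·0.085)/0.027 − 1 = 2.8806 − 1 = 1.8806.
Since α/(α+β) = μ, α = 0.915·1.8806 = 1.721 and β = 0.085·1.8806 = 0.160.

α = 1.721, β = 0.160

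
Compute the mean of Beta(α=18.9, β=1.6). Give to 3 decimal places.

0.922

The Beta mean is α/(α+β) = 18.9/(18.9+1.6) = 0.922.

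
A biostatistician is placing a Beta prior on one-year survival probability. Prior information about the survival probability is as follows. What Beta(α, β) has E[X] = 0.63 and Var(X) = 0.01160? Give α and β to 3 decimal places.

α = 12.030, β = 7.065

By moment matching, α+β = μ(1−μ)/σ² − 1 = (0.63·0.37)/0.01160 − 1 = 20.0948 − 1 = 19.0948.
Since α/(α+β) = μ, α = 0.63·19.0948 = 12.030 and β = 0.37·19.0948 = 7.065.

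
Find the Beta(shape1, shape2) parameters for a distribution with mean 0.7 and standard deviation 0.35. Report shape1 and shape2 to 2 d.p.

Variance = 0.35² = 0.1225. The moment-matching identity shape1+shape2 = μ(1−μ)/Var − 1 gives
shape1+shape2 = 0.21/0.1225 − 1 = 0.7143, so shape1 = μ·0.7143 = 0.50 and shape2 = (1−μ)·0.7143 = 0.21.

shape1 = 0.50, shape2 = 0.21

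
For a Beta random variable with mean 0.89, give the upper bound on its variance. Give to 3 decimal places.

0.098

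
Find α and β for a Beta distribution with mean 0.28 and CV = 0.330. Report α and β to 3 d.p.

Var = (CV·μ)² = (0.330×0.28)² = 0.008538.
α+β = μ(1−μ)/Var − 1 = 0.2016/0.008538 − 1 = 22.6128.
Thus α = 0.28·22.6128 = 6.332 and β = 0.72·22.6128 = 16.281.

α = 6.332, β = 16.281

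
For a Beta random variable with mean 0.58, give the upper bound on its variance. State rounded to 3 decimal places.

0.244

Var = μ(1−μ)/(α+β+1), which approaches μ(1−μ) as α+β → 0.
So the supremum is μ(1−μ) = 0.58×0.42 = 0.244.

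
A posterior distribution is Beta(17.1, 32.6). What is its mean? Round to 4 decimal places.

E[X] = α/(α+β) = 17.1/49.7 = 0.3441.

0.3441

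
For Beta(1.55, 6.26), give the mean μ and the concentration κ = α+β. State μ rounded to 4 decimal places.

μ = 0.1985, κ = 7.81

κ = α+β = 1.55+6.26 = 7.81; μ = α/κ = 1.55/7.81 = 0.1985.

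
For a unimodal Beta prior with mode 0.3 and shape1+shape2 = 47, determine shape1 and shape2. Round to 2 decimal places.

shape1 = 14.50, shape2 = 32.50

For shape1,shape2>1 the mode is (shape1−1)/(shape1+shape2−2), so shape1 = mode·(κ−2)+1 = 0.3×45+1 = 14.50.
And shape2 = (1−mode)·(κ−2)+1 = 0.7×45+1 = 32.50.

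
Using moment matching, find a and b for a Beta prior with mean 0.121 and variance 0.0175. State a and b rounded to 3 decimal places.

a = 0.614, b = 4.463

By moment matching, a+b = μ(1−μ)/σ² − 1 = (0.121·0.879)/0.0175 − 1 = 6.0777 − 1 = 5.0777.
Since a/(a+b) = μ, a = 0.121·5.0777 = 0.614 and b = 0.879·5.0777 = 4.463.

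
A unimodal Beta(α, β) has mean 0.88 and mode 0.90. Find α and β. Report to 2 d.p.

α = 35.20, β = 4.80

With s = α+β: μ = α/s and mode = (α−1)/(s−2). Eliminating α = μs,
μs − 1 = m(s−2) ⇒ s(μ−m) = 1−2m ⇒ s = -0.80/-0.02 = 40.0000.
So α = μs = 35.20, β = (1−μ)s = 4.80.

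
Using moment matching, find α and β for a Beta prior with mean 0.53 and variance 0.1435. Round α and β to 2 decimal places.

By moment matching, α+β = μ(1−μ)/σ² − 1 = (0.53·0.47)/0.1435 − 1 = 1.7359 − 1 = 0.7359.
Since α/(α+β) = μ, α = 0.53·0.7359 = 0.39 and β = 0.47·0.7359 = 0.35.

α = 0.39, β = 0.35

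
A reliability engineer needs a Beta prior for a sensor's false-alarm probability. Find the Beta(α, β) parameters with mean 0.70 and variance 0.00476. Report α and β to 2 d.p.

α = 30.18, β = 12.94

By moment matching, α+β = μ(1−μ)/σ² − 1 = (0.70·0.30)/0.00476 − 1 = 44.1176 − 1 = 43.1176.
Since α/(α+β) = μ, α = 0.70·43.1176 = 30.18 and β = 0.30·43.1176 = 12.94.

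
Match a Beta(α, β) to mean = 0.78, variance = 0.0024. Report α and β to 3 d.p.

α = 54.990, β = 15.510

By moment matching, α+β = μ(1−μ)/σ² − 1 = (0.78·0.22)/0.0024 − 1 = 71.5000 − 1 = 70.5000.
Since α/(α+β) = μ, α = 0.78·70.5000 = 54.990 and β = 0.22·70.5000 = 15.510.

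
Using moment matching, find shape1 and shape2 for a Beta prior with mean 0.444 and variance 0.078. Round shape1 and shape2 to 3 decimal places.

shape1 = 0.961, shape2 = 1.204

Let s = shape1+shape2. The Beta variance is μ(1−μ)/(s+1).
So s+1 = μ(1−μ)/σ² = (0.444×0.556)/0.078 = 0.246864/0.078 = 3.1649, giving s = 2.1649.
Then shape1 = μs = 0.444×2.1649 = 0.961 and shape2 = (1−μ)s = 0.556×2.1649 = 1.204.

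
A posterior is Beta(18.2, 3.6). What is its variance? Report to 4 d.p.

Var = αβ/[(α+β)²(α+β+1)] = (18.2×3.6)/(21.8²×22.8) = 65.52/10835.472 = 0.0060.

0.0060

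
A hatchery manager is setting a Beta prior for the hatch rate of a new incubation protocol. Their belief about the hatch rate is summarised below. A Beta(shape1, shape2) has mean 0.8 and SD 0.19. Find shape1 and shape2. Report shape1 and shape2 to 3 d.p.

shape1 = 2.746, shape2 = 0.686

σ² = 0.19² = 0.0361.
With s = shape1+shape2, Var = μ(1−μ)/(s+1), so s+1 = (0.8×0.2)/0.0361 = 4.4321 and s = 3.4321.
shape1 = μs = 2.746, shape2 = (1−μ)s = 0.686.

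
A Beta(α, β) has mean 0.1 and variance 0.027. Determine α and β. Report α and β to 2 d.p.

Write ν = α+β; then α = μν and Var = μ(1−μ)/(ν+1).
ν = μ(1−μ)/Var − 1 = 0.09/0.027 − 1 = 2.3333.
α = 0.1·2.3333 = 0.23, β = 0.9·2.3333 = 2.10.

α = 0.23, β = 2.10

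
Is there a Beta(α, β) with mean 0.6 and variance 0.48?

A Beta with mean μ has variance μ(1−μ)/(α+β+1) < μ(1−μ).
Here μ(1−μ) = 0.6×0.4 = 0.24, and 0.48 ≥ 0.24.

No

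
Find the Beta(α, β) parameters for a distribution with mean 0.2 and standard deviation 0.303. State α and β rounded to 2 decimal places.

α = 0.15, β = 0.59

First σ² = 0.091809. Setting α = μn, β = (1−μ)n with n = α+β,
μ(1−μ)/(n+1) = 0.091809 ⇒ n+1 = 0.16/0.091809 = 1.7427 ⇒ n = 0.7427.
Hence α = 0.2×0.7427 = 0.15, β = 0.8×0.7427 = 0.59.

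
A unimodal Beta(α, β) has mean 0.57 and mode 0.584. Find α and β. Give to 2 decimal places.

α = 6.84, β = 5.16

With s = α+β: μ = α/s and mode = (α−1)/(s−2). Eliminating α = μs,
μs − 1 = m(s−2) ⇒ s(μ−m) = 1−2m ⇒ s = -0.168/-0.014 = 12.0000.
So α = μs = 6.84, β = (1−μ)s = 5.16.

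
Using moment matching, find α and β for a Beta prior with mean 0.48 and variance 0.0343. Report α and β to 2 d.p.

Let s = α+β. The Beta variance is μ(1−μ)/(s+1).
So s+1 = μ(1−μ)/σ² = (0.48×0.52)/0.0343 = 0.2496/0.0343 = 7.2770, giving s = 6.2770.
Then α = μs = 0.48×6.2770 = 3.01 and β = (1−μ)s = 0.52×6.2770 = 3.26.

α = 3.01, β = 3.26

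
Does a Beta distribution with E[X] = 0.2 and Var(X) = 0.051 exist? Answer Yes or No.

The Beta variance bound is σ² < μ(1−μ).
Here μ(1−μ) = 0.2×0.8 = 0.16, and 0.051 < 0.16.

Yes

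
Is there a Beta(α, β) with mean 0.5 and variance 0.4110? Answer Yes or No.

No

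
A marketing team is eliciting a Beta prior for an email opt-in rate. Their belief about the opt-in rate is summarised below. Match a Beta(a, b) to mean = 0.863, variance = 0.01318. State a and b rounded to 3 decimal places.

a = 6.879, b = 1.092

Write ν = a+b; then a = μν and Var = μ(1−μ)/(ν+1).
ν = μ(1−μ)/Var − 1 = 0.118231/0.01318 − 1 = 7.9705.
a = 0.863·7.9705 = 6.879, b = 0.137·7.9705 = 1.092.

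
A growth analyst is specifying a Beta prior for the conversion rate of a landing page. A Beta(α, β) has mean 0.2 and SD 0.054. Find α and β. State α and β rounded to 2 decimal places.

α = 10.77, β = 43.10

Variance = 0.054² = 0.002916. The moment-matching identity α+β = μ(1−μ)/Var − 1 gives
α+β = 0.16/0.002916 − 1 = 53.8697, so α = μ·53.8697 = 10.77 and β = (1−μ)·53.8697 = 43.10.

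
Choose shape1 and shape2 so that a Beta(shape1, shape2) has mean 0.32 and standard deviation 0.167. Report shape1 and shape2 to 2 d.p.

shape1 = 2.18, shape2 = 4.63

σ² = 0.167² = 0.027889.
With s = shape1+shape2, Var = μ(1−μ)/(s+1), so s+1 = (0.32×0.68)/0.027889 = 7.8024 and s = 6.8024.
shape1 = μs = 2.18, shape2 = (1−μ)s = 4.63.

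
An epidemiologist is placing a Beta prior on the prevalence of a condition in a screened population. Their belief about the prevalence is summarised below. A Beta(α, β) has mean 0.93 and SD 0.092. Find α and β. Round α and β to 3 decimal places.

α = 6.223, β = 0.468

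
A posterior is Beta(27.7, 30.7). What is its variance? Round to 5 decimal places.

0.00420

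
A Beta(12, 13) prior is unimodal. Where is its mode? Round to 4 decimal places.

With α,β > 1, mode = (α−1)/(α+β−2) = 11/23 = 0.4783.

0.4783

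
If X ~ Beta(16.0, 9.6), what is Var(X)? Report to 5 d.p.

α+β = 25.6 and αβ = 153.60, so Var = αβ/[(α+β)²(α+β+1)] = 153.60/17432.576 = 0.00881.

0.00881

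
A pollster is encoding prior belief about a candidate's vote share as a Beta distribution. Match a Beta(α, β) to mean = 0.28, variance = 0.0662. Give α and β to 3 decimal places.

Let s = α+β. The Beta variance is μ(1−μ)/(s+1).
So s+1 = μ(1−μ)/σ² = (0.28×0.72)/0.0662 = 0.2016/0.0662 = 3.0453, giving s = 2.0453.
Then α = μs = 0.28×2.0453 = 0.573 and β = (1−μ)s = 0.72×2.0453 = 1.473.

α = 0.573, β = 1.473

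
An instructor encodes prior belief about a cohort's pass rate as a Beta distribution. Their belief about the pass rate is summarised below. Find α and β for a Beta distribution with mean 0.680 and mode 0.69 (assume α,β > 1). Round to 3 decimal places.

α = 25.840, β = 12.160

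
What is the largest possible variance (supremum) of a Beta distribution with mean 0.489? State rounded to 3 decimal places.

0.250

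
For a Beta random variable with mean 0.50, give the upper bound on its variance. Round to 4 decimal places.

0.2500

For fixed mean μ the Beta variance is μ(1−μ)/(α+β+1), increasing as α+β decreases.
Its least upper bound (not attained) is μ(1−μ) = 0.50·0.50 = 0.2500.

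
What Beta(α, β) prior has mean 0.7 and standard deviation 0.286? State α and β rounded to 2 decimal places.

α = 1.10, β = 0.47

Variance = 0.286² = 0.081796. The moment-matching identity α+β = μ(1−μ)/Var − 1 gives
α+β = 0.21/0.081796 − 1 = 1.5674, so α = μ·1.5674 = 1.10 and β = (1−μ)·1.5674 = 0.47.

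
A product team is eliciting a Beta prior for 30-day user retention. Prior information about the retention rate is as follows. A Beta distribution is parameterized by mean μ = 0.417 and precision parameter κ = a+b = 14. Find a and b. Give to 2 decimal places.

a = 5.84, b = 8.16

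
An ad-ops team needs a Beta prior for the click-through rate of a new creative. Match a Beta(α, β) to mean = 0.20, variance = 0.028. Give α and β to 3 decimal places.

α = 0.943, β = 3.771

By moment matching, α+β = μ(1−μ)/σ² − 1 = (0.20·0.80)/0.028 − 1 = 5.7143 − 1 = 4.7143.
Since α/(α+β) = μ, α = 0.20·4.7143 = 0.943 and β = 0.80·4.7143 = 3.771.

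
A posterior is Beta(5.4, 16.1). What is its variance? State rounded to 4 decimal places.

0.0084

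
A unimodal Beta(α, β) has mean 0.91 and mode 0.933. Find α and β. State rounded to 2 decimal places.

α = 34.26, β = 3.39

Let s = α+β. Mean gives α = μs = 0.91s; mode gives (α−1)/(s−2) = 0.933.
Substituting: 0.91s − 1 = 0.933(s−2) = 0.933s − 1.866, so -0.023s = -0.866 and s = 37.6522.
Then α = 0.91×37.6522 = 34.26 and β = s−α = 3.39.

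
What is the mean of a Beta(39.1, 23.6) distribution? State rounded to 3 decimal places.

The Beta mean is α/(α+β) = 39.1/(39.1+23.6) = 0.624.

0.624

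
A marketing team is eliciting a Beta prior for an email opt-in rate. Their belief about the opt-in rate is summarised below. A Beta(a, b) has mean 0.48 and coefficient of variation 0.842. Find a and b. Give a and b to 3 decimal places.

σ = CV·μ = 0.842×0.48 = 0.40416, so σ² = 0.163345.
s+1 = μ(1−μ)/σ² = 0.2496/0.163345 = 1.5281, so s = a+b = 0.5281.
a = μs = 0.253, b = (1−μ)s = 0.275.

a = 0.253, b = 0.275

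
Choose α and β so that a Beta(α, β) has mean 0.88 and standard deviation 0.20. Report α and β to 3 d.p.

α = 1.443, β = 0.197

σ² = 0.20² = 0.0400.
With s = α+β, Var = μ(1−μ)/(s+1), so s+1 = (0.88×0.12)/0.0400 = 2.6400 and s = 1.6400.
α = μs = 1.443, β = (1−μ)s = 0.197.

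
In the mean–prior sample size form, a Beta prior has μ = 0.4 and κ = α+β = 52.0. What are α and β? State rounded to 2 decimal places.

α = 20.80, β = 31.20

Split κ in proportion μ : (1−μ): α = 0.4·52.0 = 20.80, β = 52.0 − 20.80 = 31.20.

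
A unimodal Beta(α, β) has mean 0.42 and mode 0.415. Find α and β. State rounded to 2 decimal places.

α = 14.28, β = 19.72

With s = α+β: μ = α/s and mode = (α−1)/(s−2). Eliminating α = μs,
μs − 1 = m(s−2) ⇒ s(μ−m) = 1−2m ⇒ s = 0.170/0.005 = 34.0000.
So α = μs = 14.28, β = (1−μ)s = 19.72.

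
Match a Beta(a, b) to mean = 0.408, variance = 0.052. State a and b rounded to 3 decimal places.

By moment matching, a+b = μ(1−μ)/σ² − 1 = (0.408·0.592)/0.052 − 1 = 4.6449 − 1 = 3.6449.
Since a/(a+b) = μ, a = 0.408·3.6449 = 1.487 and b = 0.592·3.6449 = 2.158.

a = 1.487, b = 2.158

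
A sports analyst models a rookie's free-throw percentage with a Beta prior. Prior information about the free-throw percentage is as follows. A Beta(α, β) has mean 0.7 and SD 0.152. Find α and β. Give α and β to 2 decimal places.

α = 5.66, β = 2.43

σ² = 0.152² = 0.023104.
With s = α+β, Var = μ(1−μ)/(s+1), so s+1 = (0.7×0.3)/0.023104 = 9.0893 and s = 8.0893.
α = μs = 5.66, β = (1−μ)s = 2.43.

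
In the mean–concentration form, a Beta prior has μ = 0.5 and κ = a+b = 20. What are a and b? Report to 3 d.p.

Split κ in proportion μ : (1−μ): a = 0.5·20 = 10.000, b = 20 − 10.000 = 10.000.

a = 10.000, b = 10.000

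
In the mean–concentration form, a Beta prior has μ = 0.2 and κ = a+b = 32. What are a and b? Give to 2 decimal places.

Split κ in proportion μ : (1−μ): a = 0.2·32 = 6.40, b = 32 − 6.40 = 25.60.

a = 6.40, b = 25.60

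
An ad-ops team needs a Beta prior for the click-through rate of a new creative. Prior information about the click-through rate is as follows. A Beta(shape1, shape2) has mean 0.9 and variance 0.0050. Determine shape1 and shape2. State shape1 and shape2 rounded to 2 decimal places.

Let s = shape1+shape2. The Beta variance is μ(1−μ)/(s+1).
So s+1 = μ(1−μ)/σ² = (0.9×0.1)/0.0050 = 0.09/0.0050 = 18.0000, giving s = 17.0000.
Then shape1 = μs = 0.9×17.0000 = 15.30 and shape2 = (1−μ)s = 0.1×17.0000 = 1.70.

shape1 = 15.30, shape2 = 1.70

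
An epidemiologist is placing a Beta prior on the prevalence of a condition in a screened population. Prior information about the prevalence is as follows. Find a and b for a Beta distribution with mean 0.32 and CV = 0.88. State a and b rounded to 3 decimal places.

Var = (CV·μ)² = (0.88×0.32)² = 0.079299.
a+b = μ(1−μ)/Var − 1 = 0.2176/0.079299 − 1 = 1.7441.
Thus a = 0.32·1.7441 = 0.558 and b = 0.68·1.7441 = 1.186.

a = 0.558, b = 1.186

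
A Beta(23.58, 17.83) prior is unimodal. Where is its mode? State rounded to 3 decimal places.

0.573

The density x^(α−1)(1−x)^(β−1) is maximised at (α−1)/(α+β−2) = 22.58/39.41 = 0.573.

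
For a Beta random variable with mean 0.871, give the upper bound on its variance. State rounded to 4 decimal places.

0.1124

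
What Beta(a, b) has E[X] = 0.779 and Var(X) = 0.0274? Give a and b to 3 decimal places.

a = 4.116, b = 1.168

By moment matching, a+b = μ(1−μ)/σ² − 1 = (0.779·0.221)/0.0274 − 1 = 6.2832 − 1 = 5.2832.
Since a/(a+b) = μ, a = 0.779·5.2832 = 4.116 and b = 0.221·5.2832 = 1.168.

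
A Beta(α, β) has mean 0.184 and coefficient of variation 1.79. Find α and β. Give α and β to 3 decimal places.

α = 0.071, β = 0.313

σ = CV·μ = 1.79×0.184 = 0.32936, so σ² = 0.108478.
s+1 = μ(1−μ)/σ² = 0.150144/0.108478 = 1.3841, so s = α+β = 0.3841.
α = μs = 0.071, β = (1−μ)s = 0.313.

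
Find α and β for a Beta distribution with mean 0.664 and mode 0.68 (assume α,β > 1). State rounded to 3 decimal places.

With s = α+β: μ = α/s and mode = (α−1)/(s−2). Eliminating α = μs,
μs − 1 = m(s−2) ⇒ s(μ−m) = 1−2m ⇒ s = -0.36/-0.016 = 22.5000.
So α = μs = 14.940, β = (1−μ)s = 7.560.

α = 14.940, β = 7.560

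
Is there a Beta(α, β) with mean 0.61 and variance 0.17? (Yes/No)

The Beta variance bound is σ² < μ(1−μ).
Here μ(1−μ) = 0.61×0.39 = 0.2379, and 0.17 < 0.2379.

Yes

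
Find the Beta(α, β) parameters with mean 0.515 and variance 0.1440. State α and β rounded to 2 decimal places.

α = 0.38, β = 0.36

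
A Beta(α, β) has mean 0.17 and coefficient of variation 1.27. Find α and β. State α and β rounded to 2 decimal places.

α = 0.34, β = 1.68

σ = CV·μ = 1.27×0.17 = 0.21590, so σ² = 0.046613.
s+1 = μ(1−μ)/σ² = 0.1411/0.046613 = 3.0271, so s = α+β = 2.0271.
α = μs = 0.34, β = (1−μ)s = 1.68.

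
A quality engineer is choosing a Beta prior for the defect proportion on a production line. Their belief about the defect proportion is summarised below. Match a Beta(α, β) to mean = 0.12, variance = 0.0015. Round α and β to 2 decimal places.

α = 8.33, β = 61.07

By moment matching, α+β = μ(1−μ)/σ² − 1 = (0.12·0.88)/0.0015 − 1 = 70.4000 − 1 = 69.4000.
Since α/(α+β) = μ, α = 0.12·69.4000 = 8.33 and β = 0.88·69.4000 = 61.07.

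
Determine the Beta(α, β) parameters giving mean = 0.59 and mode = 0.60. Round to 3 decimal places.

α = 11.800, β = 8.200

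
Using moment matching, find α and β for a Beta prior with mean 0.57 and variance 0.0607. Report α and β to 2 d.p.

α = 1.73, β = 1.31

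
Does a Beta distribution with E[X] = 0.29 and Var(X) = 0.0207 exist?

For any Beta, Var(X) < E[X]·(1−E[X]).
Here μ(1−μ) = 0.29×0.71 = 0.2059, and 0.0207 < 0.2059.

Yes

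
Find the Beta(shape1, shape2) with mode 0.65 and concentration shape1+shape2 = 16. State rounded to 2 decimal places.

Mode = (shape1−1)/(κ−2) with κ = shape1+shape2, so shape1−1 = 0.65·14 = 9.10.
shape1 = 10.10; shape2 = κ − shape1 = 5.90.

shape1 = 10.10, shape2 = 5.90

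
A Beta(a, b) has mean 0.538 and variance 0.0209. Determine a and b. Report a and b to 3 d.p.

a = 5.860, b = 5.032

By moment matching, a+b = μ(1−μ)/σ² − 1 = (0.538·0.462)/0.0209 − 1 = 11.8926 − 1 = 10.8926.
Since a/(a+b) = μ, a = 0.538·10.8926 = 5.860 and b = 0.462·10.8926 = 5.032.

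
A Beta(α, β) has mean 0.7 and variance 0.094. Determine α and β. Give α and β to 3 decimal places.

By moment matching, α+β = μ(1−μ)/σ² − 1 = (0.7·0.3)/0.094 − 1 = 2.2340 − 1 = 1.2340.
Since α/(α+β) = μ, α = 0.7·1.2340 = 0.864 and β = 0.3·1.2340 = 0.370.

α = 0.864, β = 0.370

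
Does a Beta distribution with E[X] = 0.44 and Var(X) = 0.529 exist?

No

For any Beta, Var(X) < E[X]·(1−E[X]).
Here μ(1−μ) = 0.44×0.56 = 0.2464, and 0.529 ≥ 0.2464.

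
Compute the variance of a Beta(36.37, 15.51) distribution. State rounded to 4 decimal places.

0.0040

μ = 36.37/51.88 = 0.701041; Var = μ(1−μ)/(α+β+1) = 0.2095826/52.88 = 0.0040.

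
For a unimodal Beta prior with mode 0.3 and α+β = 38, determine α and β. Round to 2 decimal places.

Since the density peak of Beta(α,β) is at (α−1)/(α+β−2),
α = 1 + 0.3(38−2) = 11.80 and β = 38 − 11.80 = 26.20.

α = 11.80, β = 26.20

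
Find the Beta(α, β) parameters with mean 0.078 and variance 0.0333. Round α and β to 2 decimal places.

α = 0.09, β = 1.07

Let s = α+β. The Beta variance is μ(1−μ)/(s+1).
So s+1 = μ(1−μ)/σ² = (0.078×0.922)/0.0333 = 0.071916/0.0333 = 2.1596, giving s = 1.1596.
Then α = μs = 0.078×1.1596 = 0.09 and β = (1−μ)s = 0.922×1.1596 = 1.07.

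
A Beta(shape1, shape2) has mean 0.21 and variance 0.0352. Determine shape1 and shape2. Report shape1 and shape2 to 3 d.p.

Write ν = shape1+shape2; then shape1 = μν and Var = μ(1−μ)/(ν+1).
ν = μ(1−μ)/Var − 1 = 0.1659/0.0352 − 1 = 3.7131.
shape1 = 0.21·3.7131 = 0.780, shape2 = 0.79·3.7131 = 2.933.

shape1 = 0.780, shape2 = 2.933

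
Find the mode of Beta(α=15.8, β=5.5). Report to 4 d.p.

0.7668

With α,β > 1, mode = (α−1)/(α+β−2) = 14.8/19.3 = 0.7668.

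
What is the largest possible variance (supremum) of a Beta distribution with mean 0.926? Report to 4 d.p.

0.0685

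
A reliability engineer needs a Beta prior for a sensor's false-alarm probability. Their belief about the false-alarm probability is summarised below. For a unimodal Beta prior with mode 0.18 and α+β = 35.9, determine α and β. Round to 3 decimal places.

α = 7.102, β = 28.798

For α,β>1 the mode is (α−1)/(α+β−2), so α = mode·(κ−2)+1 = 0.18×33.9+1 = 7.102.
And β = (1−mode)·(κ−2)+1 = 0.82×33.9+1 = 28.798.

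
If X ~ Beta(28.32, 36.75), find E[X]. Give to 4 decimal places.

0.4352

E[X] = α/(α+β) = 28.32/65.07 = 0.4352.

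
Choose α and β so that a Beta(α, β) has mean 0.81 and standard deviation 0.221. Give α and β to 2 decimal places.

α = 1.74, β = 0.41

First σ² = 0.048841. Setting α = μn, β = (1−μ)n with n = α+β,
μ(1−μ)/(n+1) = 0.048841 ⇒ n+1 = 0.1539/0.048841 = 3.1510 ⇒ n = 2.1510.
Hence α = 0.81×2.1510 = 1.74, β = 0.19×2.1510 = 0.41.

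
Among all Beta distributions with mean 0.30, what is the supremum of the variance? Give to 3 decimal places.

Var = μ(1−μ)/(α+β+1), which approaches μ(1−μ) as α+β → 0.
So the supremum is μ(1−μ) = 0.30×0.70 = 0.210.

0.210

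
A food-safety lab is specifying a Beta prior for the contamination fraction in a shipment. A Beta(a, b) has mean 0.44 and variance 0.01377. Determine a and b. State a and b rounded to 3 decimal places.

a = 7.433, b = 9.461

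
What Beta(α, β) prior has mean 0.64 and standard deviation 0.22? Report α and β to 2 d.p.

α = 2.41, β = 1.35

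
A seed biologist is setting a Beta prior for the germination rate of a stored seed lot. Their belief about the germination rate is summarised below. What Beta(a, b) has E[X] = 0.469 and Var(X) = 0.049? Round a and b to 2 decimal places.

Write ν = a+b; then a = μν and Var = μ(1−μ)/(ν+1).
ν = μ(1−μ)/Var − 1 = 0.249039/0.049 − 1 = 4.0824.
a = 0.469·4.0824 = 1.91, b = 0.531·4.0824 = 2.17.

a = 1.91, b = 2.17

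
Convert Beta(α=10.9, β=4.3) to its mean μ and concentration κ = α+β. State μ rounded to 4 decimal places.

μ = 0.7171, κ = 15.2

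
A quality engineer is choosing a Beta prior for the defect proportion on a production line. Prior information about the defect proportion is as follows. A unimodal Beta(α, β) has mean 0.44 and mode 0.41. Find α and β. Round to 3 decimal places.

α = 2.640, β = 3.360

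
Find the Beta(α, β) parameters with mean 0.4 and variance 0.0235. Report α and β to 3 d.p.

By moment matching, α+β = μ(1−μ)/σ² − 1 = (0.4·0.6)/0.0235 − 1 = 10.2128 − 1 = 9.2128.
Since α/(α+β) = μ, α = 0.4·9.2128 = 3.685 and β = 0.6·9.2128 = 5.528.

α = 3.685, β = 5.528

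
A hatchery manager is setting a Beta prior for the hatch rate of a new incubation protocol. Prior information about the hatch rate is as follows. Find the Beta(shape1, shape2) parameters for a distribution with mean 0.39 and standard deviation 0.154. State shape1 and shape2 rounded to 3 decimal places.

σ² = 0.154² = 0.023716.
With s = shape1+shape2, Var = μ(1−μ)/(s+1), so s+1 = (0.39×0.61)/0.023716 = 10.0312 and s = 9.0312.
shape1 = μs = 3.522, shape2 = (1−μ)s = 5.509.

shape1 = 3.522, shape2 = 5.509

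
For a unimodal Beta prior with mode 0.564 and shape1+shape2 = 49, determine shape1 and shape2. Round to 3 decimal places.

shape1 = 27.508, shape2 = 21.492

For shape1,shape2>1 the mode is (shape1−1)/(shape1+shape2−2), so shape1 = mode·(κ−2)+1 = 0.564×47+1 = 27.508.
And shape2 = (1−mode)·(κ−2)+1 = 0.436×47+1 = 21.492.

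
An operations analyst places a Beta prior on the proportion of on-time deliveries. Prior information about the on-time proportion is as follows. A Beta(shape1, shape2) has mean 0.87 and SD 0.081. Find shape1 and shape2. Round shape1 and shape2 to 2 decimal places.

σ² = 0.081² = 0.006561.
With s = shape1+shape2, Var = μ(1−μ)/(s+1), so s+1 = (0.87×0.13)/0.006561 = 17.2382 and s = 16.2382.
shape1 = μs = 14.13, shape2 = (1−μ)s = 2.11.

shape1 = 14.13, shape2 = 2.11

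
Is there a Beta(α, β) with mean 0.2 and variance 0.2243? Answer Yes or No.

No

A Beta with mean μ has variance μ(1−μ)/(α+β+1) < μ(1−μ).
Here μ(1−μ) = 0.2×0.8 = 0.16, and 0.2243 ≥ 0.16.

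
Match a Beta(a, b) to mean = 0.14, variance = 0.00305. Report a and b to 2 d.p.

a = 5.39, b = 33.09

Write ν = a+b; then a = μν and Var = μ(1−μ)/(ν+1).
ν = μ(1−μ)/Var − 1 = 0.1204/0.00305 − 1 = 38.4754.
a = 0.14·38.4754 = 5.39, b = 0.86·38.4754 = 33.09.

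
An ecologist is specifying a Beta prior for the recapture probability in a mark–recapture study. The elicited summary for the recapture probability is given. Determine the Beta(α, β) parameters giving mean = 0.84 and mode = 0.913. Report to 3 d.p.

α = 9.505, β = 1.810

Let s = α+β. Mean gives α = μs = 0.84s; mode gives (α−1)/(s−2) = 0.913.
Substituting: 0.84s − 1 = 0.913(s−2) = 0.913s − 1.826, so -0.073s = -0.826 and s = 11.3151.
Then α = 0.84×11.3151 = 9.505 and β = s−α = 1.810.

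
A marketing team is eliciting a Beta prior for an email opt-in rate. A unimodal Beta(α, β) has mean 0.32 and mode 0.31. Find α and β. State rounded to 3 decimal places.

Let s = α+β. Mean gives α = μs = 0.32s; mode gives (α−1)/(s−2) = 0.31.
Substituting: 0.32s − 1 = 0.31(s−2) = 0.31s − 0.62, so 0.01s = 0.38 and s = 38.0000.
Then α = 0.32×38.0000 = 12.160 and β = s−α = 25.840.

α = 12.160, β = 25.840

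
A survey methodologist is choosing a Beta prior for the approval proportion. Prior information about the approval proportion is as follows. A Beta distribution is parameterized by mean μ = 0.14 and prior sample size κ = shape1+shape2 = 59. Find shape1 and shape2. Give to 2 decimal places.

Split κ in proportion μ : (1−μ): shape1 = 0.14·59 = 8.26, shape2 = 59 − 8.26 = 50.74.

shape1 = 8.26, shape2 = 50.74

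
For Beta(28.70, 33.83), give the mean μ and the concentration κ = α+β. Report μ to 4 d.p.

μ = 0.4590, κ = 62.53

κ = α+β = 28.70+33.83 = 62.53; μ = α/κ = 28.70/62.53 = 0.4590.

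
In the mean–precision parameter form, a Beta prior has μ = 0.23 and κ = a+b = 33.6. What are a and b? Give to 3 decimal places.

a = 7.728, b = 25.872

a = μκ = 0.23×33.6 = 7.728 and b = (1−μ)κ = 0.77×33.6 = 25.872.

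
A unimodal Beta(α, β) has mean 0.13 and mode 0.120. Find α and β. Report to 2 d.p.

α = 9.88, β = 66.12

Let s = α+β. Mean gives α = μs = 0.13s; mode gives (α−1)/(s−2) = 0.120.
Substituting: 0.13s − 1 = 0.120(s−2) = 0.120s − 0.240, so 0.010s = 0.760 and s = 76.0000.
Then α = 0.13×76.0000 = 9.88 and β = s−α = 66.12.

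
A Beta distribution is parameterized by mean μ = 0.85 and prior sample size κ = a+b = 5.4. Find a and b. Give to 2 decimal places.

a = 4.59, b = 0.81

Split κ in proportion μ : (1−μ): a = 0.85·5.4 = 4.59, b = 5.4 − 4.59 = 0.81.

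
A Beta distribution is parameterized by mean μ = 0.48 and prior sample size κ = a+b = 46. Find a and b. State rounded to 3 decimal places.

a = 22.080, b = 23.920

a = μκ = 0.48×46 = 22.080 and b = (1−μ)κ = 0.52×46 = 23.920.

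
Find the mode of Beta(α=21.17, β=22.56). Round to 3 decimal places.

The density x^(α−1)(1−x)^(β−1) is maximised at (α−1)/(α+β−2) = 20.17/41.73 = 0.483.

0.483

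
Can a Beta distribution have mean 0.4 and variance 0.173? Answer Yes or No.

Yes

A Beta with mean μ has variance μ(1−μ)/(α+β+1) < μ(1−μ).
Here μ(1−μ) = 0.4×0.6 = 0.24, and 0.173 < 0.24.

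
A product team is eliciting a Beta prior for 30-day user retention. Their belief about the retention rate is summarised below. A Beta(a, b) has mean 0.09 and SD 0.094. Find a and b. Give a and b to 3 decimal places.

First σ² = 0.008836. Setting a = μn, b = (1−μ)n with n = a+b,
μ(1−μ)/(n+1) = 0.008836 ⇒ n+1 = 0.0819/0.008836 = 9.2689 ⇒ n = 8.2689.
Hence a = 0.09×8.2689 = 0.744, b = 0.91×8.2689 = 7.525.

a = 0.744, b = 7.525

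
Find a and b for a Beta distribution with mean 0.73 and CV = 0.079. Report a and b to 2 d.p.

a = 42.53, b = 15.73

σ = CV·μ = 0.079×0.73 = 0.05767, so σ² = 0.003326.
s+1 = μ(1−μ)/σ² = 0.1971/0.003326 = 59.2634, so s = a+b = 58.2634.
a = μs = 42.53, b = (1−μ)s = 15.73.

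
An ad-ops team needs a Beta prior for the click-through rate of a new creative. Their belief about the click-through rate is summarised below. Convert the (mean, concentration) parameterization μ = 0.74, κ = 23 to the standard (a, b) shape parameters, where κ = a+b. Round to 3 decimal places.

a = μκ = 0.74×23 = 17.020 and b = (1−μ)κ = 0.26×23 = 5.980.

a = 17.020, b = 5.980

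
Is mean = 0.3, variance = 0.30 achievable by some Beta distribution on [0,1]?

No

For any Beta, Var(X) < E[X]·(1−E[X]).
Here μ(1−μ) = 0.3×0.7 = 0.21, and 0.30 ≥ 0.21.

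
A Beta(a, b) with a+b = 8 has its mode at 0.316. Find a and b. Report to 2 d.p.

a = 2.90, b = 5.10

Since the density peak of Beta(a,b) is at (a−1)/(a+b−2),
a = 1 + 0.316(8−2) = 2.90 and b = 8 − 2.90 = 5.10.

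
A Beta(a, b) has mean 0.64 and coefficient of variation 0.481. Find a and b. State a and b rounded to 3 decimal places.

σ = CV·μ = 0.481×0.64 = 0.30784, so σ² = 0.094765.
s+1 = μ(1−μ)/σ² = 0.2304/0.094765 = 2.4313, so s = a+b = 1.4313.
a = μs = 0.916, b = (1−μ)s = 0.515.

a = 0.916, b = 0.515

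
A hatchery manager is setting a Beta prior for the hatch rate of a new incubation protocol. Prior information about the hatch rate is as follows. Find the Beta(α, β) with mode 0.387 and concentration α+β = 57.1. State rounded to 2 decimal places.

α = 22.32, β = 34.78

Mode = (α−1)/(κ−2) with κ = α+β, so α−1 = 0.387·55.1 = 21.32.
α = 22.32; β = κ − α = 34.78.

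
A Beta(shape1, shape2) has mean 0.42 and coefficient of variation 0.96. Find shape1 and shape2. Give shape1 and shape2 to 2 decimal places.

Var = (CV·μ)² = (0.96×0.42)² = 0.162570.
shape1+shape2 = μ(1−μ)/Var − 1 = 0.2436/0.162570 − 1 = 0.4984.
Thus shape1 = 0.42·0.4984 = 0.21 and shape2 = 0.58·0.4984 = 0.29.

shape1 = 0.21, shape2 = 0.29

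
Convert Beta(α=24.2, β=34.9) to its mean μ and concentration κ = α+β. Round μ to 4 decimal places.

μ = 0.4095, κ = 59.1

κ = α+β = 24.2+34.9 = 59.1; μ = α/κ = 24.2/59.1 = 0.4095.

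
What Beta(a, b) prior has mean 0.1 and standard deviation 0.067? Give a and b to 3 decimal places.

Variance = 0.067² = 0.004489. The moment-matching identity a+b = μ(1−μ)/Var − 1 gives
a+b = 0.09/0.004489 − 1 = 19.0490, so a = μ·19.0490 = 1.905 and b = (1−μ)·19.0490 = 17.144.

a = 1.905, b = 17.144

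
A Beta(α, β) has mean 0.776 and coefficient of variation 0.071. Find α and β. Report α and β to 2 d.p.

Var = (CV·μ)² = (0.071×0.776)² = 0.003036.
α+β = μ(1−μ)/Var − 1 = 0.173824/0.003036 − 1 = 56.2624.
Thus α = 0.776·56.2624 = 43.66 and β = 0.224·56.2624 = 12.60.

α = 43.66, β = 12.60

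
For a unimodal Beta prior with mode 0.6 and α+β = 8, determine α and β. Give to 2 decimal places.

For α,β>1 the mode is (α−1)/(α+β−2), so α = mode·(κ−2)+1 = 0.6×6+1 = 4.60.
And β = (1−mode)·(κ−2)+1 = 0.4×6+1 = 3.40.

α = 4.60, β = 3.40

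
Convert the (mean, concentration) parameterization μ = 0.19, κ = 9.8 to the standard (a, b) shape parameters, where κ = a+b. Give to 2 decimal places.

Split κ in proportion μ : (1−μ): a = 0.19·9.8 = 1.86, b = 9.8 − 1.86 = 7.94.

a = 1.86, b = 7.94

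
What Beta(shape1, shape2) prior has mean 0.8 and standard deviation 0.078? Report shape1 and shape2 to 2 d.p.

shape1 = 20.24, shape2 = 5.06

First σ² = 0.006084. Setting shape1 = μn, shape2 = (1−μ)n with n = shape1+shape2,
μ(1−μ)/(n+1) = 0.006084 ⇒ n+1 = 0.16/0.006084 = 26.2985 ⇒ n = 25.2985.
Hence shape1 = 0.8×25.2985 = 20.24, shape2 = 0.2×25.2985 = 5.06.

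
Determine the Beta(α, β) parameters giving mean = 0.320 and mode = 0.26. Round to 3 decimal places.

α = 2.560, β = 5.440

Let s = α+β. Mean gives α = μs = 0.320s; mode gives (α−1)/(s−2) = 0.26.
Substituting: 0.320s − 1 = 0.26(s−2) = 0.26s − 0.52, so 0.060s = 0.48 and s = 8.0000.
Then α = 0.320×8.0000 = 2.560 and β = s−α = 5.440.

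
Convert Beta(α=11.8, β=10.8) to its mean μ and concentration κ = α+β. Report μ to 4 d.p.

κ = α+β = 11.8+10.8 = 22.6; μ = α/κ = 11.8/22.6 = 0.5221.

μ = 0.5221, κ = 22.6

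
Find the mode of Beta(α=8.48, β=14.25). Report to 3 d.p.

With α,β > 1, mode = (α−1)/(α+β−2) = 7.48/20.73 = 0.361.

0.361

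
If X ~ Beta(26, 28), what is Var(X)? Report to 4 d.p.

0.0045

Var = αβ/[(α+β)²(α+β+1)] = (26×28)/(54²×55) = 728/160380 = 0.0045.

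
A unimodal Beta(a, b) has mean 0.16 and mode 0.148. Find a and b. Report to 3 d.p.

a = 9.387, b = 49.280

Let s = a+b. Mean gives a = μs = 0.16s; mode gives (a−1)/(s−2) = 0.148.
Substituting: 0.16s − 1 = 0.148(s−2) = 0.148s − 0.296, so 0.012s = 0.704 and s = 58.6667.
Then a = 0.16×58.6667 = 9.387 and b = s−a = 49.280.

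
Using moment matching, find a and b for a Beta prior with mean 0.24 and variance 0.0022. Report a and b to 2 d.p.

Let s = a+b. The Beta variance is μ(1−μ)/(s+1).
So s+1 = μ(1−μ)/σ² = (0.24×0.76)/0.0022 = 0.1824/0.0022 = 82.9091, giving s = 81.9091.
Then a = μs = 0.24×81.9091 = 19.66 and b = (1−μ)s = 0.76×81.9091 = 62.25.

a = 19.66, b = 62.25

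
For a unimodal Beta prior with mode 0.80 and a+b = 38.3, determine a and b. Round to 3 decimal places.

a = 30.040, b = 8.260

Mode = (a−1)/(κ−2) with κ = a+b, so a−1 = 0.80·36.3 = 29.040.
a = 30.040; b = κ − a = 8.260.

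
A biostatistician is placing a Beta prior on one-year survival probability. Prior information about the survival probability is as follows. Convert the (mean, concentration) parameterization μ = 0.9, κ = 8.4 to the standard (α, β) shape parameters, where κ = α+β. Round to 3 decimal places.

α = μκ = 0.9×8.4 = 7.560 and β = (1−μ)κ = 0.1×8.4 = 0.840.

α = 7.560, β = 0.840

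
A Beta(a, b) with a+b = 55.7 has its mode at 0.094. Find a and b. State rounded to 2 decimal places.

For a,b>1 the mode is (a−1)/(a+b−2), so a = mode·(κ−2)+1 = 0.094×53.7+1 = 6.05.
And b = (1−mode)·(κ−2)+1 = 0.906×53.7+1 = 49.65.

a = 6.05, b = 49.65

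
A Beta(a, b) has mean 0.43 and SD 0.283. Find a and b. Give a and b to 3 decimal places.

a = 0.886, b = 1.174

First σ² = 0.080089. Setting a = μn, b = (1−μ)n with n = a+b,
μ(1−μ)/(n+1) = 0.080089 ⇒ n+1 = 0.2451/0.080089 = 3.0603 ⇒ n = 2.0603.
Hence a = 0.43×2.0603 = 0.886, b = 0.57×2.0603 = 1.174.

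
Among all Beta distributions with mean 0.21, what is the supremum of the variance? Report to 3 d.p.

0.166

Var = μ(1−μ)/(α+β+1), which approaches μ(1−μ) as α+β → 0.
So the supremum is μ(1−μ) = 0.21×0.79 = 0.166.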